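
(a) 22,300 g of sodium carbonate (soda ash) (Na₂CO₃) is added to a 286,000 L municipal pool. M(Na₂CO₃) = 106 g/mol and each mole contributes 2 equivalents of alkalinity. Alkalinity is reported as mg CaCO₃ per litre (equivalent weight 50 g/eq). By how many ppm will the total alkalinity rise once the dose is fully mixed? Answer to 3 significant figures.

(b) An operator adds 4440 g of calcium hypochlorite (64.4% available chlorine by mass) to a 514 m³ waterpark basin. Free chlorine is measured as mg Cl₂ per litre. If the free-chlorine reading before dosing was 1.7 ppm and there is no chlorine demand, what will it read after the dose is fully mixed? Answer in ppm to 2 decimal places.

(a) Moles of Na₂CO₃: 22,300 g ÷ 106 g/mol = 210.4 mol → 420.8 eq of alkalinity.
(a) As CaCO₃: 420.8 eq × 50 g/eq = 21,040 g.
(a) Rise: 21,040 g / 286,000 L × 1000 = 73.56 mg/L.

(b) Volume: 514 m³ = 514,000 L.
(b) Available chlorine delivered: 4440 g × 0.644 = 2859 g as Cl₂.
(b) Concentration rise: 2859 g / 514,000 L = 5.563 mg/L = 5.56 ppm.
(b) Final FC: 1.7 + 5.56 = 7.26 ppm.

(a) 73.6 ppm; (b) 7.26 ppm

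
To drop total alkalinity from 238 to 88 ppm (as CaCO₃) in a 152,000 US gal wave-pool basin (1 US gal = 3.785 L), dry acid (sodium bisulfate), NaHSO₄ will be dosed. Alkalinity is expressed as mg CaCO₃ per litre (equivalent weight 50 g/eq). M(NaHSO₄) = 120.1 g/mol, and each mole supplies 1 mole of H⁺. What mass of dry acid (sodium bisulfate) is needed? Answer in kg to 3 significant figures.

Volume: 152,000 US gal × 3.785 L/gal = 575,320 L.
Alkalinity to neutralize: (238 − 88) = 150 mg/L as CaCO₃ × 575,320 L = 86,300 g as CaCO₃.
Equivalents of H⁺ required: 86,300 ÷ 50 g/eq = 1726 eq = 1726 mol NaHSO₄.
Mass of NaHSO₄: 1726 × 120.1 = 207,300 g.

207 kg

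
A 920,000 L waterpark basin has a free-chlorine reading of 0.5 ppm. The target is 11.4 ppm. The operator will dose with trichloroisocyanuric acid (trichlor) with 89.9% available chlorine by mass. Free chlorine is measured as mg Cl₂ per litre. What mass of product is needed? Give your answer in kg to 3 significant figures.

Chlorine deficit: 11.4 − 0.5 = 10.9 ppm = 10.9 mg/L as Cl₂.
Cl₂ equivalent needed: 10.9 mg/L × 920,000 L = 10,030,000 mg = 10,030 g.
Product at 89.9% available chlorine: 10,030 / 0.899 = 11,150 g.

11.2 kg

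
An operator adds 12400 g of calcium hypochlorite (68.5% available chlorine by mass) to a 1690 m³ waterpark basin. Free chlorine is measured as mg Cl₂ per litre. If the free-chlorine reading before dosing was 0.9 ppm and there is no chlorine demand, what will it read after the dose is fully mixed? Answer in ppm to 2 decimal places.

5.93 ppm

Volume: 1690 m³ = 1,690,000 L.
Available chlorine delivered: 12,400 g × 0.685 = 8494 g as Cl₂.
Concentration rise: 8494 g / 1,690,000 L = 5.026 mg/L = 5.03 ppm.
Final FC: 0.9 + 5.03 = 5.93 ppm.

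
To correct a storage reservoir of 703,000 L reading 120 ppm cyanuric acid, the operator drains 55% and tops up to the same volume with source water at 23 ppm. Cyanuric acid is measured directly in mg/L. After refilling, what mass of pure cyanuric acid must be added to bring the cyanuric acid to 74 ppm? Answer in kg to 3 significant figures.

5.17 kg

After draining 55% and refilling: 120 × 0.45 + 23 × 0.55 = 66.65 ppm.
Deficit to target: 74 − 66.65 = 7.35 mg/L.
Mass: 7.35 mg/L × 703,000 L = 5167 g cyanuric acid.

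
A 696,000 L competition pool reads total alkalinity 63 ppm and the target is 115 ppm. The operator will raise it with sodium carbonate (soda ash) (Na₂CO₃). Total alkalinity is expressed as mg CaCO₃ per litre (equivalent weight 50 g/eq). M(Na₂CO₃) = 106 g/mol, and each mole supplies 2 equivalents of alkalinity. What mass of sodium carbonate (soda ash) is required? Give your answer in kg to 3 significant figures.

38.4 kg

Alkalinity to add: (115 − 63) = 52 mg/L as CaCO₃ × 696,000 L = 36,190 g as CaCO₃.
Equivalents: 36,190 g ÷ 50 g/eq = 723.8 eq.
Each mole of Na₂CO₃ supplies 2 eq, so 723.8 / 2 = 361.9 mol.
Mass: 361.9 mol × 106 g/mol = 38,360 g.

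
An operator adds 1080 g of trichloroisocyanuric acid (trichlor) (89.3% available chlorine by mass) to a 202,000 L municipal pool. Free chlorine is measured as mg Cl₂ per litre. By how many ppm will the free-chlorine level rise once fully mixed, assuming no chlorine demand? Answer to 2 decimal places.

4.77 ppm

Available chlorine delivered: 1080 g × 0.893 = 964.4 g as Cl₂.
Concentration rise: 964.4 g / 202,000 L = 4.774 mg/L = 4.77 ppm.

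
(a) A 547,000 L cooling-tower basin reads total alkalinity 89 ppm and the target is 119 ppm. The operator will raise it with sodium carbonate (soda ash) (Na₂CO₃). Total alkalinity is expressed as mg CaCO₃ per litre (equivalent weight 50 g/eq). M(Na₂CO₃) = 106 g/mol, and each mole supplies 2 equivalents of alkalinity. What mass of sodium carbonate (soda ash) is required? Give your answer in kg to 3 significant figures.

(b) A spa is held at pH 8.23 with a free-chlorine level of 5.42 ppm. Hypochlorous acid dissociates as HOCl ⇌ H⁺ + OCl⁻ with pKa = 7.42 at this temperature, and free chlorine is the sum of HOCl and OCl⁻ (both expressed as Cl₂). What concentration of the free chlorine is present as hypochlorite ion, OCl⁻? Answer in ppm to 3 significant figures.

(a) 17.4 kg; (b) 4.69 ppm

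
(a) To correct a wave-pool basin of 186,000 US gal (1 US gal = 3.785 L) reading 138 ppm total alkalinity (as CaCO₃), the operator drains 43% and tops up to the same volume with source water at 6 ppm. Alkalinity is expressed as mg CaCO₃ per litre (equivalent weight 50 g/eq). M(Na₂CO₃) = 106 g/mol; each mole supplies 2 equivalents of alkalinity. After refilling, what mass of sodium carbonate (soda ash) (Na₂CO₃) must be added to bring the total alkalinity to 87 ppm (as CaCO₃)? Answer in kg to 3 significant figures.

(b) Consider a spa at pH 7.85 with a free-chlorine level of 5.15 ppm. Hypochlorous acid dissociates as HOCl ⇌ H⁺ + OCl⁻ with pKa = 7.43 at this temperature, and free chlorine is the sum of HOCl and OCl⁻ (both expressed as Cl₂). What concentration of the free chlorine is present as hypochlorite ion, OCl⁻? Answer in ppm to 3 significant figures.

(a) 4.30 kg; (b) 3.73 ppm

(a) Volume: 186,000 US gal × 3.785 L/gal = 704,010 L.
(a) After draining 43% and refilling: 138 × 0.57 + 6 × 0.43 = 81.24 ppm.
(a) Deficit to target: 87 − 81.24 = 5.76 mg/L.
(a) As CaCO₃: 5.76 mg/L × 704,010 L = 4055 g; ÷ 50 g/eq ÷ 2 = 40.55 mol Na₂CO₃.
(a) Mass: 40.55 × 106 = 4298 g.

(b) [OCl⁻]/[HOCl] = 10^(pH − pKa) = 10^(7.85 − 7.43) = 10^0.42 = 2.63.
(b) Fraction as HOCl = 1 / (1 + 2.63) = 0.2755.
(b) OCl⁻ = (1 − 0.2755) × 5.15 ppm = 3.731 ppm.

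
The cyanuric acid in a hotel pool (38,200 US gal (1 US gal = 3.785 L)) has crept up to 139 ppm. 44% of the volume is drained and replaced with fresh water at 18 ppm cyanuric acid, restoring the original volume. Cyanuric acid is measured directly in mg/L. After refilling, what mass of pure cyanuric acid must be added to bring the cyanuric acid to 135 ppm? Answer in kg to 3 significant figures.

7.12 kg

Volume: 38,200 US gal × 3.785 L/gal = 144,587 L.
After draining 44% and refilling: 139 × 0.56 + 18 × 0.44 = 85.76 ppm.
Deficit to target: 135 − 85.76 = 49.24 mg/L.
Mass: 49.24 mg/L × 144,587 L = 7119 g cyanuric acid.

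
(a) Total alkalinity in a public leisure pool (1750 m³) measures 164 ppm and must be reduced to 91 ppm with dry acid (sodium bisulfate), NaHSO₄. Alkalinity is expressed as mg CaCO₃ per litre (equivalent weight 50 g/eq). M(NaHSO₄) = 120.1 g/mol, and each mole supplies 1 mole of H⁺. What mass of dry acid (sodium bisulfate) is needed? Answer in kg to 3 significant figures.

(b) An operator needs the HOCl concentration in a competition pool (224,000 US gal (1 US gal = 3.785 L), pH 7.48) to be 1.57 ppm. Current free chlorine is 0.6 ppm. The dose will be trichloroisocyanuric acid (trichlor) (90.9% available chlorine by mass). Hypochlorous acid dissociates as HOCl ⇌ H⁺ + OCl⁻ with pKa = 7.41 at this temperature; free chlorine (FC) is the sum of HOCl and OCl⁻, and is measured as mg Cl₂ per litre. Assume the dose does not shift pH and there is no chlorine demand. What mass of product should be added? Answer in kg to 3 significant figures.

(a) 307 kg; (b) 2.63 kg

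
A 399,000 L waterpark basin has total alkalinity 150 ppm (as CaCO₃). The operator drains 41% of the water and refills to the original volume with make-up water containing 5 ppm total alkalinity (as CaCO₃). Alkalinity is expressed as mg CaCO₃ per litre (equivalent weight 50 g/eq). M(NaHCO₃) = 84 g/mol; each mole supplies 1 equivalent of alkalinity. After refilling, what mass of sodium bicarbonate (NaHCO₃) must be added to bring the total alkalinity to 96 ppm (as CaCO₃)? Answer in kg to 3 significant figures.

After draining 41% and refilling: 150 × 0.59 + 5 × 0.41 = 90.55 ppm.
Deficit to target: 96 − 90.55 = 5.45 mg/L.
As CaCO₃: 5.45 mg/L × 399,000 L = 2175 g; ÷ 50 g/eq ÷ 1 = 43.49 mol NaHCO₃.
Mass: 43.49 × 84 = 3653 g.

3.65 kg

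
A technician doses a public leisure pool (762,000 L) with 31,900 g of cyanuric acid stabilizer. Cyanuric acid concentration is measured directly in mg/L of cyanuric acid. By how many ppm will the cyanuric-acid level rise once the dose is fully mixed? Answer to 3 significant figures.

Rise: 31,900 g / 762,000 L × 1000 = 41.86 mg/L.

41.9 ppm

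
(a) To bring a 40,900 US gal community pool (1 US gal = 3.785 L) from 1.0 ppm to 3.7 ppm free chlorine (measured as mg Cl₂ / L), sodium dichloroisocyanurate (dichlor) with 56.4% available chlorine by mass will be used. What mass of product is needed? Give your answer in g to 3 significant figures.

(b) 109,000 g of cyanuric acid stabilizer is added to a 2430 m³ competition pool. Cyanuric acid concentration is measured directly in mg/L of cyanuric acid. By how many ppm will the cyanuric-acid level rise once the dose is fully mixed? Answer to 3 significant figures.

(a) 741 g; (b) 44.9 ppm

(a) Volume: 40,900 US gal × 3.785 L/gal = 154,806 L.
(a) Chlorine deficit: 3.7 − 1.0 = 2.7 ppm = 2.7 mg/L as Cl₂.
(a) Cl₂ equivalent needed: 2.7 mg/L × 154,806 L = 418,000 mg = 418 g.
(a) Product at 56.4% available chlorine: 418 / 0.564 = 741.1 g.

(b) Volume: 2430 m³ = 2,430,000 L.
(b) Rise: 109,000 g / 2,430,000 L × 1000 = 44.86 mg/L.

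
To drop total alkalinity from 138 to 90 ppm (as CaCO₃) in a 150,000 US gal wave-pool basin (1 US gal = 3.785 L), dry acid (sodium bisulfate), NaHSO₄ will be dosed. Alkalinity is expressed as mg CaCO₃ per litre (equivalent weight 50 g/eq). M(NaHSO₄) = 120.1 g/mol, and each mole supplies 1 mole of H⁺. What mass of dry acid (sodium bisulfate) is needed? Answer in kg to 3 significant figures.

65.5 kg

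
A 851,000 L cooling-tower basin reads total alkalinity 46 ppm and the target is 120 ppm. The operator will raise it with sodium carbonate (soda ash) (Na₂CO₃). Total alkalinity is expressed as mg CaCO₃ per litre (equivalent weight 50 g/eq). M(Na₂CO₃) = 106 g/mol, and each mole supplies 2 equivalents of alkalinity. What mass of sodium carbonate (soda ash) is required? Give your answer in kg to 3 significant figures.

66.8 kg

Alkalinity to add: (120 − 46) = 74 mg/L as CaCO₃ × 851,000 L = 62,970 g as CaCO₃.
Equivalents: 62,970 g ÷ 50 g/eq = 1259 eq.
Each mole of Na₂CO₃ supplies 2 eq, so 1259 / 2 = 629.7 mol.
Mass: 629.7 mol × 106 g/mol = 66,750 g.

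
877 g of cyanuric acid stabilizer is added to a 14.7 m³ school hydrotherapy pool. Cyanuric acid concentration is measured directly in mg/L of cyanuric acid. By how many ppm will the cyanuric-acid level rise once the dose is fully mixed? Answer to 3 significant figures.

59.7 ppm

Volume: 14.7 m³ = 14,700 L.
Rise: 877 g / 14,700 L × 1000 = 59.66 mg/L.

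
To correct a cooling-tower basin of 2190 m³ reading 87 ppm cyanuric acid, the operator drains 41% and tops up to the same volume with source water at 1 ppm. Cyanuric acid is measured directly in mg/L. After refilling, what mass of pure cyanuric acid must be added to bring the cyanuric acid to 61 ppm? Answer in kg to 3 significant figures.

Volume: 2190 m³ = 2,190,000 L.
After draining 41% and refilling: 87 × 0.59 + 1 × 0.41 = 51.74 ppm.
Deficit to target: 61 − 51.74 = 9.26 mg/L.
Mass: 9.26 mg/L × 2,190,000 L = 20,280 g cyanuric acid.

20.3 kg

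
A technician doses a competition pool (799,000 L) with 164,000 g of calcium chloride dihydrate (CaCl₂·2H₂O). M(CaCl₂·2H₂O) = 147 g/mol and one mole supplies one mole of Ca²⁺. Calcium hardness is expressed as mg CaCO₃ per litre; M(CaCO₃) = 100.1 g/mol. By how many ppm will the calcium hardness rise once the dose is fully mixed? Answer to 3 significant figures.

Moles of Ca²⁺: 164,000 g ÷ 147 g/mol = 1116 mol.
As CaCO₃: 1116 mol × 100.1 g/mol = 111,700 g.
Rise: 111,700 g / 799,000 L × 1000 = 139.8 mg/L.

140 ppm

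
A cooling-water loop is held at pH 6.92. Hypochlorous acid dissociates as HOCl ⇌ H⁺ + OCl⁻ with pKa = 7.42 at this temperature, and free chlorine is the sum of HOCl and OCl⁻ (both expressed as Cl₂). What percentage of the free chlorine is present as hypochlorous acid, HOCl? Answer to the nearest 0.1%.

76.0%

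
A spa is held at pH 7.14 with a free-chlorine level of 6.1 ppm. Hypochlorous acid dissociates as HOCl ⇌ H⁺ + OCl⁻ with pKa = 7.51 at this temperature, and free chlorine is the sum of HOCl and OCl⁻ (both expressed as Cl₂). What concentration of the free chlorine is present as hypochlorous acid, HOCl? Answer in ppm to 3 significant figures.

4.28 ppm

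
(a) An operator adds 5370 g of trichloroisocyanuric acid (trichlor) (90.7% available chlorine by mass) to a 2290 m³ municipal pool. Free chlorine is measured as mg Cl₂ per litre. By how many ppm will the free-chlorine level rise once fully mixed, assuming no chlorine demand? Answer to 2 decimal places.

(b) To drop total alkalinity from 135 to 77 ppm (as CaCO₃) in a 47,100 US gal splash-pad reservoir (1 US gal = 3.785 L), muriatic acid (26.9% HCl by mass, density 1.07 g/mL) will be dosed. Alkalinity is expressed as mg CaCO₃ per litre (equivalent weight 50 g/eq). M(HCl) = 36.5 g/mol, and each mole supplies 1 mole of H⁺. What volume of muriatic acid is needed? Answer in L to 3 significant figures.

(a) 2.13 ppm; (b) 26.2 L

(a) Volume: 2290 m³ = 2,290,000 L.
(a) Available chlorine delivered: 5370 g × 0.907 = 4871 g as Cl₂.
(a) Concentration rise: 4871 g / 2,290,000 L = 2.127 mg/L = 2.13 ppm.

(b) Volume: 47,100 US gal × 3.785 L/gal = 178,274 L.
(b) Alkalinity to neutralize: (135 − 77) = 58 mg/L as CaCO₃ × 178,274 L = 10,340 g as CaCO₃.
(b) Equivalents of H⁺ required: 10,340 ÷ 50 g/eq = 206.8 eq = 206.8 mol HCl.
(b) Mass of HCl: 206.8 × 36.5 = 7548 g.
(b) Mass of 26.9% solution: 7548 / 0.269 = 28,060 g.
(b) Volume: 28,060 g ÷ 1.07 g/mL = 26,220 mL.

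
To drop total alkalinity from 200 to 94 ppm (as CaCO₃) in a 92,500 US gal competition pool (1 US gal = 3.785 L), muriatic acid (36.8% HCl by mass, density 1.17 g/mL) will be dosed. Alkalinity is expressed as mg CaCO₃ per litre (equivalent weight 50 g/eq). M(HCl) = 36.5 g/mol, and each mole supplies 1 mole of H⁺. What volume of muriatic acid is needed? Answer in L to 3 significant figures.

Volume: 92,500 US gal × 3.785 L/gal = 350,112 L.
Alkalinity to neutralize: (200 − 94) = 106 mg/L as CaCO₃ × 350,112 L = 37,110 g as CaCO₃.
Equivalents of H⁺ required: 37,110 ÷ 50 g/eq = 742.2 eq = 742.2 mol HCl.
Mass of HCl: 742.2 × 36.5 = 27,090 g.
Mass of 36.8% solution: 27,090 / 0.368 = 73,620 g.
Volume: 73,620 g ÷ 1.17 g/mL = 62,920 mL.

62.9 L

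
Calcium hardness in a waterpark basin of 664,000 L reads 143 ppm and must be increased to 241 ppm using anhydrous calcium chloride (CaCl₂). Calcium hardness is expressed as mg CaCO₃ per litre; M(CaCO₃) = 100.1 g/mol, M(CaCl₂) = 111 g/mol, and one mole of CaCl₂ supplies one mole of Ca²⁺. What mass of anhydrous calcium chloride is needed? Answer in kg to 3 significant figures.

72.2 kg

Hardness to add: (241 − 143) = 98 mg/L as CaCO₃ × 664,000 L = 65,070 g as CaCO₃.
Moles of Ca²⁺ (1 mol Ca²⁺ ≡ 1 mol CaCO₃): 65,070 / 100.1 g/mol = 650.1 mol.
Mass of CaCl₂: 650.1 × 111 = 72,160 g.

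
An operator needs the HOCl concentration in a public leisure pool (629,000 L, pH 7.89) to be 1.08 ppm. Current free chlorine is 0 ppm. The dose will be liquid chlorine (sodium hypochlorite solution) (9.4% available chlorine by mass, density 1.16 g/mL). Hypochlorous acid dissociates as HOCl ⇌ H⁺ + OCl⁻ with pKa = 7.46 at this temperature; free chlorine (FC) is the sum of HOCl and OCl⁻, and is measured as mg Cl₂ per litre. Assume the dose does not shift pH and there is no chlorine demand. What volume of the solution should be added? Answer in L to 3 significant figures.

[OCl⁻]/[HOCl] = 10^(pH − pKa) = 10^(7.89 − 7.46) = 2.692; fraction as HOCl = 1/(1 + 2.692) = 0.2709.
Free chlorine required for 1.08 ppm HOCl: 1.08 / 0.2709 = 3.987 ppm.
FC to add: 3.987 − 0 = 3.987 mg/L as Cl₂.
Cl₂ equivalent: 3.987 mg/L × 629,000 L = 2508 g.
Product at 9.4% available Cl: 2508 / 0.094 = 26,680 g.
Volume: 26,680 g ÷ 1.16 g/mL = 23,000 mL.

23.0 L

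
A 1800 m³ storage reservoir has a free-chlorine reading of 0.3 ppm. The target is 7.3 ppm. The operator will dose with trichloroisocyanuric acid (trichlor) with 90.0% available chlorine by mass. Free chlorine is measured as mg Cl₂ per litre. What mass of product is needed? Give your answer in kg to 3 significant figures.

Volume: 1800 m³ = 1,800,000 L.
Chlorine deficit: 7.3 − 0.3 = 7 ppm = 7 mg/L as Cl₂.
Cl₂ equivalent needed: 7 mg/L × 1,800,000 L = 12,600,000 mg = 12,600 g.
Product at 90.0% available chlorine: 12,600 / 0.9 = 14,000 g.

14.0 kg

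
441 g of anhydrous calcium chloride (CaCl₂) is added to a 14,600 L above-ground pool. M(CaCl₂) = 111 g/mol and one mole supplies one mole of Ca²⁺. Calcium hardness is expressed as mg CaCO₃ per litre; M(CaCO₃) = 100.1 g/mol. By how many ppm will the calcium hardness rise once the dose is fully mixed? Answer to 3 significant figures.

27.2 ppm

Moles of Ca²⁺: 441 g ÷ 111 g/mol = 3.973 mol.
As CaCO₃: 3.973 mol × 100.1 g/mol = 397.7 g.
Rise: 397.7 g / 14,600 L × 1000 = 27.24 mg/L.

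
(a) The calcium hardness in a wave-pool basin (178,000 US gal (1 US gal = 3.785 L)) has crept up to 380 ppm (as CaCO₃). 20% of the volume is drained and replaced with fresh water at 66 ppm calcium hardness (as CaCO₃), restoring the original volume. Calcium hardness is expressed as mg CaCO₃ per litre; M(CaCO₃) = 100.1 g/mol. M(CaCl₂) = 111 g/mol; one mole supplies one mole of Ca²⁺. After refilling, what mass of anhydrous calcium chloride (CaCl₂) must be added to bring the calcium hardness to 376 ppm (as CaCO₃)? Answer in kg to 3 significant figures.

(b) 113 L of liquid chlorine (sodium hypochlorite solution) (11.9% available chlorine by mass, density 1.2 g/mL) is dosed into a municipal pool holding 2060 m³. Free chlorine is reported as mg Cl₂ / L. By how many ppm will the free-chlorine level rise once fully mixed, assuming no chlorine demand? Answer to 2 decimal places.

(a) 43.9 kg; (b) 7.83 ppm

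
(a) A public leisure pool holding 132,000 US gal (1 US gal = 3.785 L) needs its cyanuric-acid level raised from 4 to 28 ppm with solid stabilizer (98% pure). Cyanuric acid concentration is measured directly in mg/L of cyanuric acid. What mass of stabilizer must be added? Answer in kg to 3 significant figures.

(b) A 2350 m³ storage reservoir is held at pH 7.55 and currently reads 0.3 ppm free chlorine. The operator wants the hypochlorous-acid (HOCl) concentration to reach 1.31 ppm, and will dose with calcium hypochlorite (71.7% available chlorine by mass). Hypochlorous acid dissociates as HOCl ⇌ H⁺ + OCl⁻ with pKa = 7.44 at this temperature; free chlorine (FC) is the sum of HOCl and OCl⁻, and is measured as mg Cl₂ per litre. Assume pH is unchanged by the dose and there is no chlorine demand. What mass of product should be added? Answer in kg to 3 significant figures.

(a) 12.2 kg; (b) 8.84 kg

(a) Volume: 132,000 US gal × 3.785 L/gal = 499,620 L.
(a) CYA to add: (28 − 4) = 24 mg/L × 499,620 L = 11,990 g cyanuric acid.
(a) At 98% purity: 11,990 / 0.98 = 12,240 g product.

(b) Volume: 2350 m³ = 2,350,000 L.
(b) [OCl⁻]/[HOCl] = 10^(pH − pKa) = 10^(7.55 − 7.44) = 1.288; fraction as HOCl = 1/(1 + 1.288) = 0.437.
(b) Free chlorine required for 1.31 ppm HOCl: 1.31 / 0.437 = 2.998 ppm.
(b) FC to add: 2.998 − 0.3 = 2.698 mg/L as Cl₂.
(b) Cl₂ equivalent: 2.698 mg/L × 2,350,000 L = 6339 g.
(b) Product at 71.7% available Cl: 6339 / 0.717 = 8842 g.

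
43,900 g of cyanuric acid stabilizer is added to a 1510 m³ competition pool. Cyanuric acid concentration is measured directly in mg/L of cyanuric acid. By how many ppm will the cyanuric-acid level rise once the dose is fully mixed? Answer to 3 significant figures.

29.1 ppm

Volume: 1510 m³ = 1,510,000 L.
Rise: 43,900 g / 1,510,000 L × 1000 = 29.07 mg/L.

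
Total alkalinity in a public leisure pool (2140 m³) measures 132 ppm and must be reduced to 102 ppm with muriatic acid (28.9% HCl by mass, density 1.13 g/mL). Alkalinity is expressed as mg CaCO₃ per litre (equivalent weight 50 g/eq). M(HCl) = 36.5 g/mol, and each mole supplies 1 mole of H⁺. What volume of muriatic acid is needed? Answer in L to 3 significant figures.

Volume: 2140 m³ = 2,140,000 L.
Alkalinity to neutralize: (132 − 102) = 30 mg/L as CaCO₃ × 2,140,000 L = 64,200 g as CaCO₃.
Equivalents of H⁺ required: 64,200 ÷ 50 g/eq = 1284 eq = 1284 mol HCl.
Mass of HCl: 1284 × 36.5 = 46,870 g.
Mass of 28.9% solution: 46,870 / 0.289 = 162,200 g.
Volume: 162,200 g ÷ 1.13 g/mL = 143,500 mL.

144 L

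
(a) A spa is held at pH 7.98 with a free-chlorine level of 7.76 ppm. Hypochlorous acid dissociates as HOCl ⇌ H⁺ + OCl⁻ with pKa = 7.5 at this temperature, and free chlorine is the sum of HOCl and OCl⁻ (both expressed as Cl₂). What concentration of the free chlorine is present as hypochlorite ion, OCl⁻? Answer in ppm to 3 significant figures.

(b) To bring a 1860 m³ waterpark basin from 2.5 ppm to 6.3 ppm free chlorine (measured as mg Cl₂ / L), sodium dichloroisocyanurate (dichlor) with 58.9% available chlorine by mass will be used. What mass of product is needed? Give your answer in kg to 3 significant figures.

(a) 5.83 ppm; (b) 12.0 kg

(a) [OCl⁻]/[HOCl] = 10^(pH − pKa) = 10^(7.98 − 7.5) = 10^0.48 = 3.02.
(a) Fraction as HOCl = 1 / (1 + 3.02) = 0.2488.
(a) OCl⁻ = (1 − 0.2488) × 7.76 ppm = 5.83 ppm.

(b) Volume: 1860 m³ = 1,860,000 L.
(b) Chlorine deficit: 6.3 − 2.5 = 3.8 ppm = 3.8 mg/L as Cl₂.
(b) Cl₂ equivalent needed: 3.8 mg/L × 1,860,000 L = 7,068,000 mg = 7068 g.
(b) Product at 58.9% available chlorine: 7068 / 0.589 = 12,000 g.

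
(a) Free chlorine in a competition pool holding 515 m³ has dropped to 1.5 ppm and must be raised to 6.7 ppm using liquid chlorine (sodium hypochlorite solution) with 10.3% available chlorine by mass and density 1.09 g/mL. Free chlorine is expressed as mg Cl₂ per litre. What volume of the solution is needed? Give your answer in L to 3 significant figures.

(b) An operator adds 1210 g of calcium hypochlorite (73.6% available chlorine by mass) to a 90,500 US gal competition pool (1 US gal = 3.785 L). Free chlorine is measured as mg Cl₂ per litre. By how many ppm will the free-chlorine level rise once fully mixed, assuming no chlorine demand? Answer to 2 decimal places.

(a) Volume: 515 m³ = 515,000 L.
(a) Chlorine deficit: 6.7 − 1.5 = 5.2 ppm = 5.2 mg/L as Cl₂.
(a) Cl₂ equivalent needed: 5.2 mg/L × 515,000 L = 2,678,000 mg = 2678 g.
(a) Product at 10.3% available chlorine: 2678 / 0.103 = 26,000 g.
(a) Volume at density 1.09 g/mL: 26,000 g ÷ 1.09 g/mL = 23,850 mL.

(b) Volume: 90,500 US gal × 3.785 L/gal = 342,542 L.
(b) Available chlorine delivered: 1210 g × 0.736 = 890.6 g as Cl₂.
(b) Concentration rise: 890.6 g / 342,542 L = 2.6 mg/L = 2.60 ppm.

(a) 23.9 L; (b) 2.60 ppm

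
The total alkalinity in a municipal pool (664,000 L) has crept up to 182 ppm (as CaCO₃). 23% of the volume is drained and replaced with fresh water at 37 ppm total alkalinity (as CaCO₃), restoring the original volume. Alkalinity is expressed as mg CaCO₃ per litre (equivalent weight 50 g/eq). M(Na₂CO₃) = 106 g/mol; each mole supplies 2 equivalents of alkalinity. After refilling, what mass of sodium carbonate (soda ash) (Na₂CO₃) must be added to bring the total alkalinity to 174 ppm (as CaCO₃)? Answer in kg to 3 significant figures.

17.8 kg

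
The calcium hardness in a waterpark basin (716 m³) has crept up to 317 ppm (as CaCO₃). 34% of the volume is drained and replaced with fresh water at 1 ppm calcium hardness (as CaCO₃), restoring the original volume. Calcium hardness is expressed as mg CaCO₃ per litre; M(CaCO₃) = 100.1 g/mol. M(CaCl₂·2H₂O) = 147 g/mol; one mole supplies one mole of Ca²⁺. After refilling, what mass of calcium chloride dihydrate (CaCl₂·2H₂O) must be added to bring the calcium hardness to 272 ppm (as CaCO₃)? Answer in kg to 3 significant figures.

65.7 kg

Volume: 716 m³ = 716,000 L.
After draining 34% and refilling: 317 × 0.66 + 1 × 0.34 = 209.56 ppm.
Deficit to target: 272 − 209.56 = 62.44 mg/L.
As CaCO₃: 62.44 mg/L × 716,000 L = 44,710 g; ÷ 100.1 = 446.6 mol Ca²⁺.
Mass: 446.6 × 147 = 65,650 g.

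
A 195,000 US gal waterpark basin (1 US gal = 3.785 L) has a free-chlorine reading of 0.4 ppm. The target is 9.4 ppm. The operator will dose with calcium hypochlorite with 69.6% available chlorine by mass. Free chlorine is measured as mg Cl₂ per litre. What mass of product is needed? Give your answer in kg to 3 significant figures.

9.54 kg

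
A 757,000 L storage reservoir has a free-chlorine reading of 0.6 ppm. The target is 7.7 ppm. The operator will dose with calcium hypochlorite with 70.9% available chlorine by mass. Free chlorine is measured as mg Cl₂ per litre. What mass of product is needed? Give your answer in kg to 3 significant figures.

7.58 kg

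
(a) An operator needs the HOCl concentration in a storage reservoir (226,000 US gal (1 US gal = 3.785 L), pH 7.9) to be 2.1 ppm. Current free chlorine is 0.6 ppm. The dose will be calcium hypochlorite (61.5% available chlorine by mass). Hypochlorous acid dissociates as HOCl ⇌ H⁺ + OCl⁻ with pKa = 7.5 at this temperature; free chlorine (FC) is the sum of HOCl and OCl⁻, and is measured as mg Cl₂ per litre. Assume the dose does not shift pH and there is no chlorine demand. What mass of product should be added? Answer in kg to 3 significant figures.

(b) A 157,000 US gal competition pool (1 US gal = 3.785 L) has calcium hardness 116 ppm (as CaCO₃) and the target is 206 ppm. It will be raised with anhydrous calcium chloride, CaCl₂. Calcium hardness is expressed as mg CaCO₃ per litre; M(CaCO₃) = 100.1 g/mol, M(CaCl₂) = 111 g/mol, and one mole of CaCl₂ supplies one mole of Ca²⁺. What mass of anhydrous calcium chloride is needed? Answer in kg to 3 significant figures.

(a) 9.42 kg; (b) 59.3 kg

(a) Volume: 226,000 US gal × 3.785 L/gal = 855,410 L.
(a) [OCl⁻]/[HOCl] = 10^(pH − pKa) = 10^(7.9 − 7.5) = 2.512; fraction as HOCl = 1/(1 + 2.512) = 0.2847.
(a) Free chlorine required for 2.1 ppm HOCl: 2.1 / 0.2847 = 7.375 ppm.
(a) FC to add: 7.375 − 0.6 = 6.775 mg/L as Cl₂.
(a) Cl₂ equivalent: 6.775 mg/L × 855,410 L = 5795 g.
(a) Product at 61.5% available Cl: 5795 / 0.615 = 9423 g.

(b) Volume: 157,000 US gal × 3.785 L/gal = 594,245 L.
(b) Hardness to add: (206 − 116) = 90 mg/L as CaCO₃ × 594,245 L = 53,480 g as CaCO₃.
(b) Moles of Ca²⁺ (1 mol Ca²⁺ ≡ 1 mol CaCO₃): 53,480 / 100.1 g/mol = 534.3 mol.
(b) Mass of CaCl₂: 534.3 × 111 = 59,310 g.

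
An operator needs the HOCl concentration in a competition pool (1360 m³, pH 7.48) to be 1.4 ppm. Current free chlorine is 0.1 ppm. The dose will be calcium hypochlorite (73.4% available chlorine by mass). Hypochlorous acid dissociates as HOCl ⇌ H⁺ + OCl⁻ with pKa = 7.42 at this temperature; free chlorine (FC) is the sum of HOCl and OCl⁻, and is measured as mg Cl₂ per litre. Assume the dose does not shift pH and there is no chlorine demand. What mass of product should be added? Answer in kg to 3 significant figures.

Volume: 1360 m³ = 1,360,000 L.
[OCl⁻]/[HOCl] = 10^(pH − pKa) = 10^(7.48 − 7.42) = 1.148; fraction as HOCl = 1/(1 + 1.148) = 0.4655.
Free chlorine required for 1.4 ppm HOCl: 1.4 / 0.4655 = 3.007 ppm.
FC to add: 3.007 − 0.1 = 2.907 mg/L as Cl₂.
Cl₂ equivalent: 2.907 mg/L × 1,360,000 L = 3954 g.
Product at 73.4% available Cl: 3954 / 0.734 = 5387 g.

5.39 kg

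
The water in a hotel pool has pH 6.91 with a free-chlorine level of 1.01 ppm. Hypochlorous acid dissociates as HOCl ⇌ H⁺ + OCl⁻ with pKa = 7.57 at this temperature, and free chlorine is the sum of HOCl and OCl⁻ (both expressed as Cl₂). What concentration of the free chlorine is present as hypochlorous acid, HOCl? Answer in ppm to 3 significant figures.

[OCl⁻]/[HOCl] = 10^(pH − pKa) = 10^(6.91 − 7.57) = 10^-0.66 = 0.2188.
Fraction as HOCl = 1 / (1 + 0.2188) = 0.8205.
HOCl = 0.8205 × 1.01 ppm = 0.8287 ppm.

0.829 ppm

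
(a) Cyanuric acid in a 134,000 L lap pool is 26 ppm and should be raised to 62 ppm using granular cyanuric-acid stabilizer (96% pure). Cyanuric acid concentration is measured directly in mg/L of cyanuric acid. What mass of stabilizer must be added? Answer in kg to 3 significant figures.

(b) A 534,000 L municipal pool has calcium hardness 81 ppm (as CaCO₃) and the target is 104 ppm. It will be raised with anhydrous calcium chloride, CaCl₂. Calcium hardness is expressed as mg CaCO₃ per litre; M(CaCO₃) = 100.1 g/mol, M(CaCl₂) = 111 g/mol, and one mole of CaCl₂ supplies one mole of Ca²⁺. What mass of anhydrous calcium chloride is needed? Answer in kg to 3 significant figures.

(a) 5.03 kg; (b) 13.6 kg

(a) CYA to add: (62 − 26) = 36 mg/L × 134,000 L = 4824 g cyanuric acid.
(a) At 96% purity: 4824 / 0.96 = 5025 g product.

(b) Hardness to add: (104 − 81) = 23 mg/L as CaCO₃ × 534,000 L = 12,280 g as CaCO₃.
(b) Moles of Ca²⁺ (1 mol Ca²⁺ ≡ 1 mol CaCO₃): 12,280 / 100.1 g/mol = 122.7 mol.
(b) Mass of CaCl₂: 122.7 × 111 = 13,620 g.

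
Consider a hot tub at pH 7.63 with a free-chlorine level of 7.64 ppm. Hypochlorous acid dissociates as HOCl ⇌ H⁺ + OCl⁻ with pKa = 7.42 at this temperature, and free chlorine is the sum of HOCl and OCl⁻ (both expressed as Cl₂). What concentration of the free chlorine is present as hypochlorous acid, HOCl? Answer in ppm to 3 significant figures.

2.91 ppm

[OCl⁻]/[HOCl] = 10^(pH − pKa) = 10^(7.63 − 7.42) = 10^0.21 = 1.622.
Fraction as HOCl = 1 / (1 + 1.622) = 0.3814.
HOCl = 0.3814 × 7.64 ppm = 2.914 ppm.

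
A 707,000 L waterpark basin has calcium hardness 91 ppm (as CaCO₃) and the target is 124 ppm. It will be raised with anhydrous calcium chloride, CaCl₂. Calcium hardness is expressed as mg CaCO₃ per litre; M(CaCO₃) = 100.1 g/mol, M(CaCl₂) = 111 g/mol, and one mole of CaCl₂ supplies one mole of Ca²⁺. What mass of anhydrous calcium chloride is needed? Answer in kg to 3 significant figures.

25.9 kg

Hardness to add: (124 − 91) = 33 mg/L as CaCO₃ × 707,000 L = 23,330 g as CaCO₃.
Moles of Ca²⁺ (1 mol Ca²⁺ ≡ 1 mol CaCO₃): 23,330 / 100.1 g/mol = 233.1 mol.
Mass of CaCl₂: 233.1 × 111 = 25,870 g.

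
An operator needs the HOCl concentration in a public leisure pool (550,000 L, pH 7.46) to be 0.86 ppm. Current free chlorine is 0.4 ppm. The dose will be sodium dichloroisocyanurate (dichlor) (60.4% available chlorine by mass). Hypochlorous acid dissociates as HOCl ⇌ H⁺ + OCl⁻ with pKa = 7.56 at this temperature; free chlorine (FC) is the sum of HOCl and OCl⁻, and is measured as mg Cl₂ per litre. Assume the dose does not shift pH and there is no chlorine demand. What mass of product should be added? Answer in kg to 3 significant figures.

1.04 kg

[OCl⁻]/[HOCl] = 10^(pH − pKa) = 10^(7.46 − 7.56) = 0.7943; fraction as HOCl = 1/(1 + 0.7943) = 0.5573.
Free chlorine required for 0.86 ppm HOCl: 0.86 / 0.5573 = 1.543 ppm.
FC to add: 1.543 − 0.4 = 1.143 mg/L as Cl₂.
Cl₂ equivalent: 1.143 mg/L × 550,000 L = 628.7 g.
Product at 60.4% available Cl: 628.7 / 0.604 = 1041 g.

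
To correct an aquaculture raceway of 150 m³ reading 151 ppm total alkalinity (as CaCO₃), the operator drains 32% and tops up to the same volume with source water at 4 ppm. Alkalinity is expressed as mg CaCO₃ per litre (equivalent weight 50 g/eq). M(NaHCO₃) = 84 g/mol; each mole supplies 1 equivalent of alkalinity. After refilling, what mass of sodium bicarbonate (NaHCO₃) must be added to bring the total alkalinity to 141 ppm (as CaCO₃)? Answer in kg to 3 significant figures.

Volume: 150 m³ = 150,000 L.
After draining 32% and refilling: 151 × 0.68 + 4 × 0.32 = 103.96 ppm.
Deficit to target: 141 − 103.96 = 37.04 mg/L.
As CaCO₃: 37.04 mg/L × 150,000 L = 5556 g; ÷ 50 g/eq ÷ 1 = 111.1 mol NaHCO₃.
Mass: 111.1 × 84 = 9334 g.

9.33 kg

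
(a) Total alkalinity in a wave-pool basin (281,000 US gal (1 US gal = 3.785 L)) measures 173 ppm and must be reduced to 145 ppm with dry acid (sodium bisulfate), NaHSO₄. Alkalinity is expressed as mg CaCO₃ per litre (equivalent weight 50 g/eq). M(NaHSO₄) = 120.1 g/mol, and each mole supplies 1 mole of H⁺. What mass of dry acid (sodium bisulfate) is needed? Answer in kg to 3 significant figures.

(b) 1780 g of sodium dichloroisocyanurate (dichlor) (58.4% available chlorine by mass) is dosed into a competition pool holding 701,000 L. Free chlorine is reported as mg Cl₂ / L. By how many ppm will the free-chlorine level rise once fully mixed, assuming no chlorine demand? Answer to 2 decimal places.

(a) 71.5 kg; (b) 1.48 ppm

(a) Volume: 281,000 US gal × 3.785 L/gal = 1,063,585 L.
(a) Alkalinity to neutralize: (173 − 145) = 28 mg/L as CaCO₃ × 1,063,585 L = 29,780 g as CaCO₃.
(a) Equivalents of H⁺ required: 29,780 ÷ 50 g/eq = 595.6 eq = 595.6 mol NaHSO₄.
(a) Mass of NaHSO₄: 595.6 × 120.1 = 71,530 g.

(b) Available chlorine delivered: 1780 g × 0.584 = 1040 g as Cl₂.
(b) Concentration rise: 1040 g / 701,000 L = 1.483 mg/L = 1.48 ppm.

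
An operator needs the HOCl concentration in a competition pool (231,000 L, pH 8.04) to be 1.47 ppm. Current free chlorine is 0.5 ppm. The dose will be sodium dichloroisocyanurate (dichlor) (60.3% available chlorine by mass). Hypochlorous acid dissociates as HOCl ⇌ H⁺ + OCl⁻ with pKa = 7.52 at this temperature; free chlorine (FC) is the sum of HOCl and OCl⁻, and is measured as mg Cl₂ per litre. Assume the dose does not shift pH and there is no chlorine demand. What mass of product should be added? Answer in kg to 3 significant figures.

[OCl⁻]/[HOCl] = 10^(pH − pKa) = 10^(8.04 − 7.52) = 3.311; fraction as HOCl = 1/(1 + 3.311) = 0.2319.
Free chlorine required for 1.47 ppm HOCl: 1.47 / 0.2319 = 6.338 ppm.
FC to add: 6.338 − 0.5 = 5.838 mg/L as Cl₂.
Cl₂ equivalent: 5.838 mg/L × 231,000 L = 1348 g.
Product at 60.3% available Cl: 1348 / 0.603 = 2236 g.

2.24 kg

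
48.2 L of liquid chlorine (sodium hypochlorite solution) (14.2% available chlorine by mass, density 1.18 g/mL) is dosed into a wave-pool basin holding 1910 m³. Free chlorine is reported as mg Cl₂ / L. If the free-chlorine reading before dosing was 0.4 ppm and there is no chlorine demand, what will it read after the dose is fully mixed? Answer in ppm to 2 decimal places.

Volume: 1910 m³ = 1,910,000 L.
Mass of solution: 48.2 L × 1000 mL/L × 1.18 g/mL = 56,880 g.
Available chlorine delivered: 56,880 g × 0.142 = 8076 g as Cl₂.
Concentration rise: 8076 g / 1,910,000 L = 4.228 mg/L = 4.23 ppm.
Final FC: 0.4 + 4.23 = 4.63 ppm.

4.63 ppm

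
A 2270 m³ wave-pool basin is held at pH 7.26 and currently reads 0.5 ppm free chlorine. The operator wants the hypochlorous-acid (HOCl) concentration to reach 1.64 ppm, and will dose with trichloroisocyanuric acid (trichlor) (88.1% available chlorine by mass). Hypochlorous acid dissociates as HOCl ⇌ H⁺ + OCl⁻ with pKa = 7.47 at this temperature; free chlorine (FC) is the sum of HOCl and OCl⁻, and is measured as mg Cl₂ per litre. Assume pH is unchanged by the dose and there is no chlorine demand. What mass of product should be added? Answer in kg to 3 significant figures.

Volume: 2270 m³ = 2,270,000 L.
[OCl⁻]/[HOCl] = 10^(pH − pKa) = 10^(7.26 − 7.47) = 0.6166; fraction as HOCl = 1/(1 + 0.6166) = 0.6186.
Free chlorine required for 1.64 ppm HOCl: 1.64 / 0.6186 = 2.651 ppm.
FC to add: 2.651 − 0.5 = 2.151 mg/L as Cl₂.
Cl₂ equivalent: 2.151 mg/L × 2,270,000 L = 4883 g.
Product at 88.1% available Cl: 4883 / 0.881 = 5543 g.

5.54 kg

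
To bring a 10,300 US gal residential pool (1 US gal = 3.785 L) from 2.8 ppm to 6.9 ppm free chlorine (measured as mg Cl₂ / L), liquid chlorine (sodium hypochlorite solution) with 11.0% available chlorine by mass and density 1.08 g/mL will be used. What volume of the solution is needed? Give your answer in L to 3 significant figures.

1.35 L

Volume: 10,300 US gal × 3.785 L/gal = 38,986 L.
Chlorine deficit: 6.9 − 2.8 = 4.1 ppm = 4.1 mg/L as Cl₂.
Cl₂ equivalent needed: 4.1 mg/L × 38,986 L = 159,800 mg = 159.8 g.
Product at 11.0% available chlorine: 159.8 / 0.11 = 1453 g.
Volume at density 1.08 g/mL: 1453 g ÷ 1.08 g/mL = 1345 mL.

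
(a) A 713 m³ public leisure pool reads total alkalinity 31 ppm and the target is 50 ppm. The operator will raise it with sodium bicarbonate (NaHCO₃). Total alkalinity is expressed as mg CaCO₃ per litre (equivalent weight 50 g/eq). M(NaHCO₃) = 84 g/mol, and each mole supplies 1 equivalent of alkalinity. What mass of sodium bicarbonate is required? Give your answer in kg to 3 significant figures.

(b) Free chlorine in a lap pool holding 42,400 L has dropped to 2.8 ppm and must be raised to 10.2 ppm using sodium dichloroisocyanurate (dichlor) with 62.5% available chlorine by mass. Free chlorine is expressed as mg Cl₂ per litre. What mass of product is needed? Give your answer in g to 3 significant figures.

(a) Volume: 713 m³ = 713,000 L.
(a) Alkalinity to add: (50 − 31) = 19 mg/L as CaCO₃ × 713,000 L = 13,550 g as CaCO₃.
(a) Equivalents: 13,550 g ÷ 50 g/eq = 270.9 eq.
(a) NaHCO₃ supplies 1 eq per mole → 270.9 mol.
(a) Mass: 270.9 mol × 84 g/mol = 22,760 g.

(b) Chlorine deficit: 10.2 − 2.8 = 7.4 ppm = 7.4 mg/L as Cl₂.
(b) Cl₂ equivalent needed: 7.4 mg/L × 42,400 L = 313,800 mg = 313.8 g.
(b) Product at 62.5% available chlorine: 313.8 / 0.625 = 502 g.

(a) 22.8 kg; (b) 502 g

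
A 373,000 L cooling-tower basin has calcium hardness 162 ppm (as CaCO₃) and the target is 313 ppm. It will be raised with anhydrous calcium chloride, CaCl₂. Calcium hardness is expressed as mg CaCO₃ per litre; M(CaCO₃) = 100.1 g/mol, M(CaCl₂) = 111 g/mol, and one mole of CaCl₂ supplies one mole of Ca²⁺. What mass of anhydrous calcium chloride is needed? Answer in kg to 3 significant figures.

Hardness to add: (313 − 162) = 151 mg/L as CaCO₃ × 373,000 L = 56,320 g as CaCO₃.
Moles of Ca²⁺ (1 mol Ca²⁺ ≡ 1 mol CaCO₃): 56,320 / 100.1 g/mol = 562.7 mol.
Mass of CaCl₂: 562.7 × 111 = 62,460 g.

62.5 kg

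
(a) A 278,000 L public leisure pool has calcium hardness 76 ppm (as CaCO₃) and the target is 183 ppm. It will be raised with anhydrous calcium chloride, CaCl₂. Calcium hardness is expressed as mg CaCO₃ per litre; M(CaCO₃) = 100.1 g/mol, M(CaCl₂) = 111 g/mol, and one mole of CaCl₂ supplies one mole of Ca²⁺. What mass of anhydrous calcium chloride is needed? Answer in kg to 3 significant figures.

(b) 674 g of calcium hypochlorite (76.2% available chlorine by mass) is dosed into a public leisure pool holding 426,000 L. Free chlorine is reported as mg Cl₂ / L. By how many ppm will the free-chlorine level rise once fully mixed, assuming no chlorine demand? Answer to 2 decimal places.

(a) 33.0 kg; (b) 1.21 ppm

(a) Hardness to add: (183 − 76) = 107 mg/L as CaCO₃ × 278,000 L = 29,750 g as CaCO₃.
(a) Moles of Ca²⁺ (1 mol Ca²⁺ ≡ 1 mol CaCO₃): 29,750 / 100.1 g/mol = 297.2 mol.
(a) Mass of CaCl₂: 297.2 × 111 = 32,990 g.

(b) Available chlorine delivered: 674 g × 0.762 = 513.6 g as Cl₂.
(b) Concentration rise: 513.6 g / 426,000 L = 1.206 mg/L = 1.21 ppm.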